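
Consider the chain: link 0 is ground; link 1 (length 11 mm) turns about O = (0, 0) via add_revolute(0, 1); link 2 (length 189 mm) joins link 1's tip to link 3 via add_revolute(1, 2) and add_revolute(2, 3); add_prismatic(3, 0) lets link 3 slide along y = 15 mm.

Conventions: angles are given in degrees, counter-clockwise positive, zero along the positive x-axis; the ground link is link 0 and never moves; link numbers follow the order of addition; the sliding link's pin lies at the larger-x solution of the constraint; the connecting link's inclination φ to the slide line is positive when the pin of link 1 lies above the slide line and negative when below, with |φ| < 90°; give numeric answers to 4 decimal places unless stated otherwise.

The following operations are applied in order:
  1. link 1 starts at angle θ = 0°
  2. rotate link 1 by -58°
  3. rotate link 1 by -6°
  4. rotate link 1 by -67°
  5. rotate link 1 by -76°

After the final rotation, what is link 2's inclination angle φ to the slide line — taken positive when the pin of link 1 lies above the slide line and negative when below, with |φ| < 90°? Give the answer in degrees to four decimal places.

geometry: r = 11 mm, L = 189 mm, e = 15 mm; θ starts at 0°
rotate link 1 by -58°: θ ← 0° -58° = -58°
rotate link 1 by -6°: θ ← -58° -6° = -64°
rotate link 1 by -67°: θ ← -64° -67° = -131°
rotate link 1 by -76°: θ ← -131° -76° = -207°
h = r sin θ − e = 4.993895 − 15 = -10.006105
sin φ = h / L = -10.006105 / 189 = -0.05294235
φ = arcsin(-0.05294235) = -3.034792°

-3.0348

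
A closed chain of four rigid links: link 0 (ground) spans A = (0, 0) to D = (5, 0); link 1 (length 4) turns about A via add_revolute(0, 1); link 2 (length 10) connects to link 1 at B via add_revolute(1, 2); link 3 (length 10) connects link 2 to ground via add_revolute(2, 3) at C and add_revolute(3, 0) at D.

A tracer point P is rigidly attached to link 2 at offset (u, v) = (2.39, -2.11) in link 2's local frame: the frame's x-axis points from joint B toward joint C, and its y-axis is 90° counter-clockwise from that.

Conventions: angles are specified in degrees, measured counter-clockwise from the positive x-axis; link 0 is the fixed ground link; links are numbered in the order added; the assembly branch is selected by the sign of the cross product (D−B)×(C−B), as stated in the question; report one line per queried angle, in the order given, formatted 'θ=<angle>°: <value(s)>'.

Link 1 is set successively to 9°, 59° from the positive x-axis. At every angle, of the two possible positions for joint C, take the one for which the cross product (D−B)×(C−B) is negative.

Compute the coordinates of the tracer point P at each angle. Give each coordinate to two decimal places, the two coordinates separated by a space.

A=(0,0), D=(5.00,0)
θ=9°: B = A + 4.00·(cos9°, sin9°) = (3.9508, 0.6257)
θ=9°: |BD| = 1.2217
θ=9°: circle(B,10.00) ∩ circle(D,10.00): a=0.6108, h=9.9813
θ=9°:   candidates: C₊=(9.5878,8.8855) cross=12.194; C₋=(-0.6371,-8.2598) cross=-12.194
θ=9°:   branch - wants cross < 0 → take C=(-0.6371,-8.2598) (cross=-12.194)
θ=9°: ex = (C−B)/|BC| = (-0.4588,-0.8885); ey = (0.8885,-0.4588)
θ=9°: P = B + 2.39·ex + -2.11·ey = (0.9794,-0.5299)
θ=59°: B = A + 4.00·(cos59°, sin59°) = (2.0602, 3.4287)
θ=59°: |BD| = 4.5165
θ=59°: circle(B,10.00) ∩ circle(D,10.00): a=2.2582, h=9.7417
θ=59°:   candidates: C₊=(10.9255,8.0554) cross=43.998; C₋=(-3.8653,-4.6267) cross=-43.998
θ=59°:   branch - wants cross < 0 → take C=(-3.8653,-4.6267) (cross=-43.998)
θ=59°: ex = (C−B)/|BC| = (-0.5925,-0.8055); ey = (0.8055,-0.5925)
θ=59°: P = B + 2.39·ex + -2.11·ey = (-1.0557,2.7537)

θ=9°: 0.98 -0.53
θ=59°: -1.06 2.75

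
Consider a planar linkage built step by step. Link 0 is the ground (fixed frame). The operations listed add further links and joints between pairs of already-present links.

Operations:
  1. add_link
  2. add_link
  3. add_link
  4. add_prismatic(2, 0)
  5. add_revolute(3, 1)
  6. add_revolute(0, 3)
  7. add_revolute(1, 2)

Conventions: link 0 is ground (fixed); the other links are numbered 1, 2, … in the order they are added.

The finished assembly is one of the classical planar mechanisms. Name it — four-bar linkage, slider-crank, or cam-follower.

links: 4 (incl. ground); joints: 3 revolute, 1 prismatic, 0 higher (cam) pair, forming one closed loop
4 links, 3 revolutes + 1 prismatic in one loop → slider-crank

slider-crank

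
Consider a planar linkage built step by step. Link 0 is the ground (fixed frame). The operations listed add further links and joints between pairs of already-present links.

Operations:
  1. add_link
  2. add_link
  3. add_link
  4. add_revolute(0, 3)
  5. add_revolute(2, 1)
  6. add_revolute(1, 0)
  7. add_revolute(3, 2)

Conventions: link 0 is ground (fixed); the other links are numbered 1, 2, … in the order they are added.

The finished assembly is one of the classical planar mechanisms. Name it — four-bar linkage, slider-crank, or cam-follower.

links: 4 (incl. ground); joints: 4 revolute, 0 prismatic, 0 higher (cam) pair, forming one closed loop
4 links in a single 4R loop → four-bar linkage

four-bar linkage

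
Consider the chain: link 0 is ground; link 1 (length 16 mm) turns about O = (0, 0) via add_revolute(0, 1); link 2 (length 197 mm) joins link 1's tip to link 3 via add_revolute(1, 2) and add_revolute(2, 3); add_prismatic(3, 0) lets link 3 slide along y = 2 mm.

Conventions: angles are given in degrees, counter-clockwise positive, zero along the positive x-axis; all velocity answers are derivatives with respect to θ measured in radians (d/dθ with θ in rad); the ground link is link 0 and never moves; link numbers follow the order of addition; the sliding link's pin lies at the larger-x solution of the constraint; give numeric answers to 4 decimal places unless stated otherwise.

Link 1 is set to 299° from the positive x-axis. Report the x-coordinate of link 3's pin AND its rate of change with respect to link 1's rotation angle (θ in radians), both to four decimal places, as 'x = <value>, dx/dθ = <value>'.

geometry: r = 16 mm, L = 197 mm, e = 2 mm
crank pin P = (r cos θ, r sin θ) = (7.756954, -13.993915)
h = r sin θ − e = -13.993915 − 2 = -15.993915
x = r cos θ + √(L² − h²) = 7.756954 + 196.349674 = 204.106628
dx/dθ = −r sin θ − h·r cos θ/√(L² − h²) (θ in radians; h = -15.993915) = 14.625768

x = 204.1066, dx/dθ = 14.6258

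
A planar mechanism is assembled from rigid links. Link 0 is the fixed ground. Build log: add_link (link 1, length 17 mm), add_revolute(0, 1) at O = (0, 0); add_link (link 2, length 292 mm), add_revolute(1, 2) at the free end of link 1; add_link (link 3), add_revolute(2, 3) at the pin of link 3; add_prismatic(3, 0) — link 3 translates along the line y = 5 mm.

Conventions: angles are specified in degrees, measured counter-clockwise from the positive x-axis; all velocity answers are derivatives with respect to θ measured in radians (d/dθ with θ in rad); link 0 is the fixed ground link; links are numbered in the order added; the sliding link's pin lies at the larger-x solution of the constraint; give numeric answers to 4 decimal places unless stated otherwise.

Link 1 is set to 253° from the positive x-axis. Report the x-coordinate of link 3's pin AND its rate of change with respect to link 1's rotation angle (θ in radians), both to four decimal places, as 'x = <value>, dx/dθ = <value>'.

geometry: r = 17 mm, L = 292 mm, e = 5 mm
crank pin P = (r cos θ, r sin θ) = (-4.970319, -16.257181)
h = r sin θ − e = -16.257181 − 5 = -21.257181
x = r cos θ + √(L² − h²) = -4.970319 + 291.225226 = 286.254907
dx/dθ = −r sin θ − h·r cos θ/√(L² − h²) (θ in radians; h = -21.257181) = 15.894386

x = 286.2549, dx/dθ = 15.8944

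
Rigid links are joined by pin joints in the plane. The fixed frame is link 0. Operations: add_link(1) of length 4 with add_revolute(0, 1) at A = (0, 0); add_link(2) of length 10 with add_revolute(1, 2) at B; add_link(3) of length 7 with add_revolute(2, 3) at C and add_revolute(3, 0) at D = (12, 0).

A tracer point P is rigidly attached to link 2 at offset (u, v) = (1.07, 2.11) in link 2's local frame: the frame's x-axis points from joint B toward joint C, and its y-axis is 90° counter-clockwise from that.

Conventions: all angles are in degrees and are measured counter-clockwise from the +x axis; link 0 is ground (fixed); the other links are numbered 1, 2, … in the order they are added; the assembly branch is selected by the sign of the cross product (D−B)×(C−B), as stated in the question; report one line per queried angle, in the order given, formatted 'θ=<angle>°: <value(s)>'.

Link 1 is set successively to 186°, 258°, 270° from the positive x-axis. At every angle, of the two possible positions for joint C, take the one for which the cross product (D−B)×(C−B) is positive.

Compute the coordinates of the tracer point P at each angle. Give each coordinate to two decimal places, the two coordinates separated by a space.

A=(0,0), D=(12.00,0)
θ=186°: B = A + 4.00·(cos186°, sin186°) = (-3.9781, -0.4181)
θ=186°: |BD| = 15.9836
θ=186°: circle(B,10.00) ∩ circle(D,7.00): a=9.5872, h=2.8436
θ=186°:   candidates: C₊=(5.5314,2.6753) cross=45.451; C₋=(5.6802,-3.0100) cross=-45.451
θ=186°:   branch + wants cross > 0 → take C=(5.5314,2.6753) (cross=45.451)
θ=186°: ex = (C−B)/|BC| = (0.9510,0.3093); ey = (-0.3093,0.9510)
θ=186°: P = B + 1.07·ex + 2.11·ey = (-3.6133,1.9194)
θ=258°: B = A + 4.00·(cos258°, sin258°) = (-0.8316, -3.9126)
θ=258°: |BD| = 13.4149
θ=258°: circle(B,10.00) ∩ circle(D,7.00): a=8.6083, h=5.0889
θ=258°:   candidates: C₊=(5.9182,3.4657) cross=68.267; C₋=(8.8866,-6.2695) cross=-68.267
θ=258°:   branch + wants cross > 0 → take C=(5.9182,3.4657) (cross=68.267)
θ=258°: ex = (C−B)/|BC| = (0.6750,0.7378); ey = (-0.7378,0.6750)
θ=258°: P = B + 1.07·ex + 2.11·ey = (-1.6662,-1.6989)
θ=270°: B = A + 4.00·(cos270°, sin270°) = (-0.0000, -4.0000)
θ=270°: |BD| = 12.6491
θ=270°: circle(B,10.00) ∩ circle(D,7.00): a=8.3405, h=5.5169
θ=270°:   candidates: C₊=(6.1679,3.8713) cross=69.784; C₋=(9.6571,-6.5963) cross=-69.784
θ=270°:   branch + wants cross > 0 → take C=(6.1679,3.8713) (cross=69.784)
θ=270°: ex = (C−B)/|BC| = (0.6168,0.7871); ey = (-0.7871,0.6168)
θ=270°: P = B + 1.07·ex + 2.11·ey = (-1.0009,-1.8563)

θ=186°: -3.61 1.92
θ=258°: -1.67 -1.70
θ=270°: -1.00 -1.86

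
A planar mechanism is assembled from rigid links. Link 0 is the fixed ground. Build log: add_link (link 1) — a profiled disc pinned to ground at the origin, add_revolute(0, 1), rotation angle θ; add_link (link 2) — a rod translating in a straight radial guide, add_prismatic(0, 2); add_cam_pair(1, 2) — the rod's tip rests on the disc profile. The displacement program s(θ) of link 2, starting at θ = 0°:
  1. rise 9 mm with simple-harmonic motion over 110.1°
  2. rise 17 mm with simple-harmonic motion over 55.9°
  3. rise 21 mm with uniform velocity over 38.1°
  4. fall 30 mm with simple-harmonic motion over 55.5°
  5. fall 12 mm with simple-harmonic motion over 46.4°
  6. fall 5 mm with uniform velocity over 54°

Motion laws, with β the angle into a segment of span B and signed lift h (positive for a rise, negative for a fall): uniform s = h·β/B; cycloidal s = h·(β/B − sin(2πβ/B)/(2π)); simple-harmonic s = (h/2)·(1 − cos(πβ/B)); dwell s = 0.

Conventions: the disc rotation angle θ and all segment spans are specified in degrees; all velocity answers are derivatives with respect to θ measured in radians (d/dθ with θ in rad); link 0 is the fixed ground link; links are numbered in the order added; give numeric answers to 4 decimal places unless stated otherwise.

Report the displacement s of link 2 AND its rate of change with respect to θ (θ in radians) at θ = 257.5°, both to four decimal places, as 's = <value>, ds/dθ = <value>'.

seg 1 [0°–110.1°] simple-harmonic, h=9: full span → s += 9 → s = 9.0000
seg 2 [110.1°–166°] simple-harmonic, h=17: full span → s += 17 → s = 26.0000
seg 3 [166°–204.1°] uniform, h=21: full span → s += 21 → s = 47.0000
seg 4 [204.1°–259.6°] simple-harmonic, h=-30: θ=257.5° here. β=53.4, B=55.5. -30/2·(1 − cos(π·0.9622)) = -29.8941 → s = 17.1059
velocity in seg [204.1°–259.6°] (simple-harmonic), θ in radians: β = 53.4° = 0.9320 rad, B = 55.5° = 0.9687 rad; ds/dθ = (πh/(2B)) sin(πβ/B) = (π·(-30)/(2·0.9687)) sin(π·0.9622) = -5.769308 mm/rad

s = 17.1059, ds/dθ = -5.7693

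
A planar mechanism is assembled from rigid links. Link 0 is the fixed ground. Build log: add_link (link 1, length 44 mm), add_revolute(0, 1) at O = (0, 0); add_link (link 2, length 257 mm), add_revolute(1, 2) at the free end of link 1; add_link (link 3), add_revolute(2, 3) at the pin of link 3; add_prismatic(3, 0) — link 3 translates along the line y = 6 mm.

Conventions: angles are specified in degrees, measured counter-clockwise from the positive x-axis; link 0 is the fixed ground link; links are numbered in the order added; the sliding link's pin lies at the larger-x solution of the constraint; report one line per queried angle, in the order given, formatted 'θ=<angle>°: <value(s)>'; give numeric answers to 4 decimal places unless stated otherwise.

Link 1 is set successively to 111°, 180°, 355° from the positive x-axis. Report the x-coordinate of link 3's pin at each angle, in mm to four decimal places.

geometry: r = 44 mm, L = 257 mm, e = 6 mm
θ=111°: crank pin P = (r cos θ, r sin θ) = (-15.768190, 41.077539)
θ=111°: h = r sin θ − e = 41.077539 − 6 = 35.077539
θ=111°: x = r cos θ + √(L² − h²) = -15.768190 + 254.594906 = 238.826716
θ=180°: crank pin P = (r cos θ, r sin θ) = (-44.000000, 0.000000)
θ=180°: h = r sin θ − e = 0.000000 − 6 = -6.000000
θ=180°: x = r cos θ + √(L² − h²) = -44.000000 + 256.929952 = 212.929952
θ=355°: crank pin P = (r cos θ, r sin θ) = (43.832567, -3.834853)
θ=355°: h = r sin θ − e = -3.834853 − 6 = -9.834853
θ=355°: x = r cos θ + √(L² − h²) = 43.832567 + 256.811751 = 300.644318

θ=111°: 238.8267
θ=180°: 212.9300
θ=355°: 300.6443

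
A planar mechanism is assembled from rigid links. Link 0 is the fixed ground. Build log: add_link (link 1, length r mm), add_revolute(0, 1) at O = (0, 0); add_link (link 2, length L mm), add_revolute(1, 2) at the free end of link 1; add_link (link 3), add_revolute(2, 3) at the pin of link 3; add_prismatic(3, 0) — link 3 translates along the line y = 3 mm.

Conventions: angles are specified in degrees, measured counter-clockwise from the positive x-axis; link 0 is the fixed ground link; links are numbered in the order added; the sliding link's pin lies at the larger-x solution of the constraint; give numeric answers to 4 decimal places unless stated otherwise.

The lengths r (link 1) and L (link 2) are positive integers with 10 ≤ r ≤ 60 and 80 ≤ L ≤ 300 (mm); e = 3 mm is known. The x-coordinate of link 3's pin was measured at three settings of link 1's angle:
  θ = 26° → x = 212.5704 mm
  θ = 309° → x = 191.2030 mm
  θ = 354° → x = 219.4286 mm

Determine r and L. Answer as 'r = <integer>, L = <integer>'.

constraint per measurement: (x − r cos θ)² + (r sin θ − e)² = L²
subtracting the θ₁ and θ₂ equations cancels the r² and L² terms:
r = (x₁² − x₂²) / (2[(x₁cos θ₁ + e sin θ₁) − (x₂cos θ₂ + e sin θ₂)]) = 58.0001 → r = 58
L² = (x₁ − r cos θ₁)² + (r sin θ₁ − e)² = 26244.0086 → L = 162.0000 → L = 162
check at θ₃=354°: x = 219.4286 (printed 219.4286) ✓

r = 58, L = 162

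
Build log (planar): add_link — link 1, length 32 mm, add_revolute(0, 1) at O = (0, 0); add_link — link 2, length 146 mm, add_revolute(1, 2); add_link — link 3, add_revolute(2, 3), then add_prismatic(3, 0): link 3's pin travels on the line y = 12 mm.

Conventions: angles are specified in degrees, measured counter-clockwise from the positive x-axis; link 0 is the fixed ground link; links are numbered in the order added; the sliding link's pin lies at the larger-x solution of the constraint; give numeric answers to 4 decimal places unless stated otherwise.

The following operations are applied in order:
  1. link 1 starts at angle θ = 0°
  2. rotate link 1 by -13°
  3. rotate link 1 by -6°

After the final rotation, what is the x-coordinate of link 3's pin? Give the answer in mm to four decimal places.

geometry: r = 32 mm, L = 146 mm, e = 12 mm; θ starts at 0°
rotate link 1 by -13°: θ ← 0° -13° = -13°
rotate link 1 by -6°: θ ← -13° -6° = -19°
crank pin P = (r cos θ, r sin θ) = (30.256594, -10.418181)
h = r sin θ − e = -10.418181 − 12 = -22.418181
x = r cos θ + √(L² − h²) = 30.256594 + 144.268587 = 174.525181

174.5252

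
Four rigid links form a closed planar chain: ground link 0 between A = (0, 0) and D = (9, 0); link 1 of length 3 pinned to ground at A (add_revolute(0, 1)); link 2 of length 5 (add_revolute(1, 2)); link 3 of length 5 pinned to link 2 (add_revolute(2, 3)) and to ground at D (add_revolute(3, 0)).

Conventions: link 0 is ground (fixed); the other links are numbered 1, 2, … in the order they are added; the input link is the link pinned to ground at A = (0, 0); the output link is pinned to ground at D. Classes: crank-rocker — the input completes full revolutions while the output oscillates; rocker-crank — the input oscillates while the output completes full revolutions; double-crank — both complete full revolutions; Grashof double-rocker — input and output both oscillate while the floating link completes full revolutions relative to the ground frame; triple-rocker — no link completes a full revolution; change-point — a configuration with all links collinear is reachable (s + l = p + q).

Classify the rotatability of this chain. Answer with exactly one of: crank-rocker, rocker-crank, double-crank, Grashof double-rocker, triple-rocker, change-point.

lengths: ground=9, input=3, coupler=5, output=5
sorted: s=3 (shortest), l=9 (longest), p+q=10
s + l = 12 vs p + q = 10
s + l > p + q → non-Grashof → no link fully rotates → triple-rocker

triple-rocker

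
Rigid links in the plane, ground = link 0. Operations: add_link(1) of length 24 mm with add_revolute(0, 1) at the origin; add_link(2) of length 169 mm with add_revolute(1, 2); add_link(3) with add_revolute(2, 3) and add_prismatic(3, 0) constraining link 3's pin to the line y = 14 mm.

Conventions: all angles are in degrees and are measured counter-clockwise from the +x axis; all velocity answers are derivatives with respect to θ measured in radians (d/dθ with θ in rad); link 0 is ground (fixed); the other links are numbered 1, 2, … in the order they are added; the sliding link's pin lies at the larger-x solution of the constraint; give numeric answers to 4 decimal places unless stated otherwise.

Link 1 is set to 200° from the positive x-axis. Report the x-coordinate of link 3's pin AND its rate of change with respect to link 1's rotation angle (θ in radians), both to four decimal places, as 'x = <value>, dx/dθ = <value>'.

geometry: r = 24 mm, L = 169 mm, e = 14 mm
crank pin P = (r cos θ, r sin θ) = (-22.552623, -8.208483)
h = r sin θ − e = -8.208483 − 14 = -22.208483
x = r cos θ + √(L² − h²) = -22.552623 + 167.534424 = 144.981801
dx/dθ = −r sin θ − h·r cos θ/√(L² − h²) (θ in radians; h = -22.208483) = 5.218892

x = 144.9818, dx/dθ = 5.2189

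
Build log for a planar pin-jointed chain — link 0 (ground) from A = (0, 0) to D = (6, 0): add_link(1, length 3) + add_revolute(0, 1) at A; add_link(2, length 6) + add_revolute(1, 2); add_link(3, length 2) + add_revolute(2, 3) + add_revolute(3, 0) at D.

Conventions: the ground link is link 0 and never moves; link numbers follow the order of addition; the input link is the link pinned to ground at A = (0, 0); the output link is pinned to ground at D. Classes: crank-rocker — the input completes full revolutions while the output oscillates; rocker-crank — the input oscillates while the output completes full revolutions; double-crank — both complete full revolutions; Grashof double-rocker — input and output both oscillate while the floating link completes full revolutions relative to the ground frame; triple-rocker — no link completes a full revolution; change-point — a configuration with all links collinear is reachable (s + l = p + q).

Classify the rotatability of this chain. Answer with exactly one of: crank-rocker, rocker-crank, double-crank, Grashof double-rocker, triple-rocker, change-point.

lengths: ground=6, input=3, coupler=6, output=2
sorted: s=2 (shortest), l=6 (longest), p+q=9
s + l = 8 vs p + q = 9
s + l < p + q (Grashof) with shortest = output link → rocker-crank

rocker-crank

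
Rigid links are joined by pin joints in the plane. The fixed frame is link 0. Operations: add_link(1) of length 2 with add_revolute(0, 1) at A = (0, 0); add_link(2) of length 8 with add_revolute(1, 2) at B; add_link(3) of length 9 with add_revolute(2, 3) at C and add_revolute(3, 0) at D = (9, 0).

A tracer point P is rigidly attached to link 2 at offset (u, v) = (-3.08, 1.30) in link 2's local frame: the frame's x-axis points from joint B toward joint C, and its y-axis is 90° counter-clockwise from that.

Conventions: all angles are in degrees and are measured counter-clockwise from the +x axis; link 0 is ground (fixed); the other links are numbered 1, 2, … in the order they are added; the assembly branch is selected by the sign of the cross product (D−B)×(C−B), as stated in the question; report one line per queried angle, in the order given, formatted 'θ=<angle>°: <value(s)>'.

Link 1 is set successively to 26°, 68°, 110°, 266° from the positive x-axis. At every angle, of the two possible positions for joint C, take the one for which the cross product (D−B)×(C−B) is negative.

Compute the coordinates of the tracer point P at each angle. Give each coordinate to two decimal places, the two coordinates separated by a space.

A=(0,0), D=(9.00,0)
θ=26°: B = A + 2.00·(cos26°, sin26°) = (1.7976, 0.8767)
θ=26°: |BD| = 7.2556
θ=26°: circle(B,8.00) ∩ circle(D,9.00): a=2.4563, h=7.6136
θ=26°:   candidates: C₊=(5.1559,8.1377) cross=55.241; C₋=(3.3159,-6.9779) cross=-55.241
θ=26°:   branch - wants cross < 0 → take C=(3.3159,-6.9779) (cross=-55.241)
θ=26°: ex = (C−B)/|BC| = (0.1898,-0.9818); ey = (0.9818,0.1898)
θ=26°: P = B + -3.08·ex + 1.30·ey = (2.4894,4.1475)
θ=68°: B = A + 2.00·(cos68°, sin68°) = (0.7492, 1.8544)
θ=68°: |BD| = 8.4566
θ=68°: circle(B,8.00) ∩ circle(D,9.00): a=3.2232, h=7.3220
θ=68°:   candidates: C₊=(5.4995,8.2914) cross=61.919; C₋=(2.2884,-5.9962) cross=-61.919
θ=68°:   branch - wants cross < 0 → take C=(2.2884,-5.9962) (cross=-61.919)
θ=68°: ex = (C−B)/|BC| = (0.1924,-0.9813); ey = (0.9813,0.1924)
θ=68°: P = B + -3.08·ex + 1.30·ey = (1.4323,5.1269)
θ=110°: B = A + 2.00·(cos110°, sin110°) = (-0.6840, 1.8794)
θ=110°: |BD| = 9.8647
θ=110°: circle(B,8.00) ∩ circle(D,9.00): a=4.0707, h=6.8869
θ=110°:   candidates: C₊=(4.6242,7.8646) cross=67.937; C₋=(2.0000,-5.6569) cross=-67.937
θ=110°:   branch - wants cross < 0 → take C=(2.0000,-5.6569) (cross=-67.937)
θ=110°: ex = (C−B)/|BC| = (0.3355,-0.9420); ey = (0.9420,0.3355)
θ=110°: P = B + -3.08·ex + 1.30·ey = (-0.4928,5.2170)
θ=266°: B = A + 2.00·(cos266°, sin266°) = (-0.1395, -1.9951)
θ=266°: |BD| = 9.3547
θ=266°: circle(B,8.00) ∩ circle(D,9.00): a=3.7687, h=7.0567
θ=266°:   candidates: C₊=(2.0375,5.7030) cross=66.013; C₋=(5.0475,-8.0857) cross=-66.013
θ=266°:   branch - wants cross < 0 → take C=(5.0475,-8.0857) (cross=-66.013)
θ=266°: ex = (C−B)/|BC| = (0.6484,-0.7613); ey = (0.7613,0.6484)
θ=266°: P = B + -3.08·ex + 1.30·ey = (-1.1468,1.1926)

θ=26°: 2.49 4.15
θ=68°: 1.43 5.13
θ=110°: -0.49 5.22
θ=266°: -1.15 1.19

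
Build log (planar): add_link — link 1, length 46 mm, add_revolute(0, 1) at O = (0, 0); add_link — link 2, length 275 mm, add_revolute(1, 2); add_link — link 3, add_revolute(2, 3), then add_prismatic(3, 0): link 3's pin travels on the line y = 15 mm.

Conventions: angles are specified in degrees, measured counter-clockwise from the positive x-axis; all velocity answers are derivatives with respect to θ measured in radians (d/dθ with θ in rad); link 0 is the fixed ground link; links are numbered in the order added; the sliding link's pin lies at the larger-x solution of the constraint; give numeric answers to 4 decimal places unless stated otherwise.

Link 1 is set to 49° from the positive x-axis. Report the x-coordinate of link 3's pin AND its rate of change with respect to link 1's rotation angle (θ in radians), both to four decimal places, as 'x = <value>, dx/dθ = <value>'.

geometry: r = 46 mm, L = 275 mm, e = 15 mm
crank pin P = (r cos θ, r sin θ) = (30.178715, 34.716641)
h = r sin θ − e = 34.716641 − 15 = 19.716641
x = r cos θ + √(L² − h²) = 30.178715 + 274.292279 = 304.470994
dx/dθ = −r sin θ − h·r cos θ/√(L² − h²) (θ in radians; h = 19.716641) = -36.885943

x = 304.4710, dx/dθ = -36.8859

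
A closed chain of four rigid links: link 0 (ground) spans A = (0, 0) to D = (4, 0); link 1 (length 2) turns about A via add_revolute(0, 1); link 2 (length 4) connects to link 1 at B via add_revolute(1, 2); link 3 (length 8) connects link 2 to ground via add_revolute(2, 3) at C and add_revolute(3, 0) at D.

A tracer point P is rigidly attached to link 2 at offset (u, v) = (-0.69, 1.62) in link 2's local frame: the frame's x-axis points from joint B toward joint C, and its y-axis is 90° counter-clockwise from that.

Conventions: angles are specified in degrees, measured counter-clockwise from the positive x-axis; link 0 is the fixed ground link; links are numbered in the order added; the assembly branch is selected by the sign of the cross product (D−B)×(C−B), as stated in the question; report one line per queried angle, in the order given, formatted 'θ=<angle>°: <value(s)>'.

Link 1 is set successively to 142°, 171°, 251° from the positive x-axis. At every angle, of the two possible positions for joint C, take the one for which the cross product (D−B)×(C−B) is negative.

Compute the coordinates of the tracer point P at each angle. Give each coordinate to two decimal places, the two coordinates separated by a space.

A=(0,0), D=(4.00,0)
θ=142°: B = A + 2.00·(cos142°, sin142°) = (-1.5760, 1.2313)
θ=142°: |BD| = 5.7104
θ=142°: circle(B,4.00) ∩ circle(D,8.00): a=-1.3477, h=3.7661
θ=142°:   candidates: C₊=(-2.0799,5.1995) cross=21.506; C₋=(-3.7041,-2.1556) cross=-21.506
θ=142°:   branch - wants cross < 0 → take C=(-3.7041,-2.1556) (cross=-21.506)
θ=142°: ex = (C−B)/|BC| = (-0.5320,-0.8467); ey = (0.8467,-0.5320)
θ=142°: P = B + -0.69·ex + 1.62·ey = (0.1628,0.9537)
θ=171°: B = A + 2.00·(cos171°, sin171°) = (-1.9754, 0.3129)
θ=171°: |BD| = 5.9836
θ=171°: circle(B,4.00) ∩ circle(D,8.00): a=-1.0192, h=3.8680
θ=171°:   candidates: C₊=(-2.7909,4.2288) cross=23.144; C₋=(-3.1954,-3.4965) cross=-23.144
θ=171°:   branch - wants cross < 0 → take C=(-3.1954,-3.4965) (cross=-23.144)
θ=171°: ex = (C−B)/|BC| = (-0.3050,-0.9523); ey = (0.9523,-0.3050)
θ=171°: P = B + -0.69·ex + 1.62·ey = (-0.2221,0.4759)
θ=251°: B = A + 2.00·(cos251°, sin251°) = (-0.6511, -1.8910)
θ=251°: |BD| = 5.0209
θ=251°: circle(B,4.00) ∩ circle(D,8.00): a=-2.2696, h=3.2938
θ=251°:   candidates: C₊=(-3.9942,0.3054) cross=16.538; C₋=(-1.5131,-5.7971) cross=-16.538
θ=251°:   branch - wants cross < 0 → take C=(-1.5131,-5.7971) (cross=-16.538)
θ=251°: ex = (C−B)/|BC| = (-0.2155,-0.9765); ey = (0.9765,-0.2155)
θ=251°: P = B + -0.69·ex + 1.62·ey = (1.0795,-1.5663)

θ=142°: 0.16 0.95
θ=171°: -0.22 0.48
θ=251°: 1.08 -1.57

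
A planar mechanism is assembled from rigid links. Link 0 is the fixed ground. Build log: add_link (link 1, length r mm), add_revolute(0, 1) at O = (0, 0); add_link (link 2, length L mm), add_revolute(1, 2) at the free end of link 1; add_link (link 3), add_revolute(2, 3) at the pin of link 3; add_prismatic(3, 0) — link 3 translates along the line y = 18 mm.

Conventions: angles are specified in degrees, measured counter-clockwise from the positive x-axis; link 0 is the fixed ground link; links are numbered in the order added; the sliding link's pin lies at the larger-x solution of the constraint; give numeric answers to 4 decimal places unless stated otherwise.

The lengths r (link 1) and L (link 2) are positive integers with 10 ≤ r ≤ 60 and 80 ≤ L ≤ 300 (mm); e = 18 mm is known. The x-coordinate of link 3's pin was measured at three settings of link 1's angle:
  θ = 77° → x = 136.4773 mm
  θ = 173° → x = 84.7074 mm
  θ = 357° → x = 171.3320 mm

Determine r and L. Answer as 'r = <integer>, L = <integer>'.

constraint per measurement: (x − r cos θ)² + (r sin θ − e)² = L²
subtracting the θ₁ and θ₂ equations cancels the r² and L² terms:
r = (x₁² − x₂²) / (2[(x₁cos θ₁ + e sin θ₁) − (x₂cos θ₂ + e sin θ₂)]) = 44.0000 → r = 44
L² = (x₁ − r cos θ₁)² + (r sin θ₁ − e)² = 16640.9885 → L = 129.0000 → L = 129
check at θ₃=357°: x = 171.3320 (printed 171.3320) ✓

r = 44, L = 129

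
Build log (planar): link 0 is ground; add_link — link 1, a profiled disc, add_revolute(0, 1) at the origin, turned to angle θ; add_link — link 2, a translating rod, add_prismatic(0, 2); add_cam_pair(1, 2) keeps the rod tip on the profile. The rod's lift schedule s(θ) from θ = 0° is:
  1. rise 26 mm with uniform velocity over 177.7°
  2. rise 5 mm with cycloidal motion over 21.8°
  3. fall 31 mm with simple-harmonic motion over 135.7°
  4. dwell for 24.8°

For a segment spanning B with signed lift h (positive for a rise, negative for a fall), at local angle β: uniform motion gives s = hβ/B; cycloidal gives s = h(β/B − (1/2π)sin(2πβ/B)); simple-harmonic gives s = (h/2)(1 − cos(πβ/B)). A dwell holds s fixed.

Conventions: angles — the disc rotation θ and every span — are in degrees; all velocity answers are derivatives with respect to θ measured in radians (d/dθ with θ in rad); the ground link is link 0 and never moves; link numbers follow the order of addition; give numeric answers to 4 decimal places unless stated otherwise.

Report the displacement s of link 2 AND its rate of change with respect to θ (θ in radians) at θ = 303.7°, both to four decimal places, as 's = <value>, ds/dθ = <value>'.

seg 1 [0°–177.7°] uniform, h=26: full span → s += 26 → s = 26.0000
seg 2 [177.7°–199.5°] cycloidal, h=5: full span → s += 5 → s = 31.0000
seg 3 [199.5°–335.2°] simple-harmonic, h=-31: θ=303.7° here. β=104.2, B=135.7. -31/2·(1 − cos(π·0.7679)) = -27.0579 → s = 3.9421
velocity in seg [199.5°–335.2°] (simple-harmonic), θ in radians: β = 104.2° = 1.8186 rad, B = 135.7° = 2.3684 rad; ds/dθ = (πh/(2B)) sin(πβ/B) = (π·(-31)/(2·2.3684)) sin(π·0.7679) = -13.699491 mm/rad

s = 3.9421, ds/dθ = -13.6995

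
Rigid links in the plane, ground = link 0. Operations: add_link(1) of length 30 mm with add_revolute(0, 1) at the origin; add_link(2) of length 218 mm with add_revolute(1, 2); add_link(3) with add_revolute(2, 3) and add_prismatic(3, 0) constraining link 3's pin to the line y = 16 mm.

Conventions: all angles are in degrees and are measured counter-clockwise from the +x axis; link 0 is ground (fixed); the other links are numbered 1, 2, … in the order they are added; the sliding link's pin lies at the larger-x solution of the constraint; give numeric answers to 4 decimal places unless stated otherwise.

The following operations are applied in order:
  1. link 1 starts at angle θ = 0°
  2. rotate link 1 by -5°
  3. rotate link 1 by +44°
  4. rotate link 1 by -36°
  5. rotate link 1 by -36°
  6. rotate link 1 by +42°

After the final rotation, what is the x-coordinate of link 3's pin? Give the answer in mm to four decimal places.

geometry: r = 30 mm, L = 218 mm, e = 16 mm; θ starts at 0°
rotate link 1 by -5°: θ ← 0° -5° = -5°
rotate link 1 by +44°: θ ← -5° +44° = 39°
rotate link 1 by -36°: θ ← 39° -36° = 3°
rotate link 1 by -36°: θ ← 3° -36° = -33°
rotate link 1 by +42°: θ ← -33° +42° = 9°
crank pin P = (r cos θ, r sin θ) = (29.630650, 4.693034)
h = r sin θ − e = 4.693034 − 16 = -11.306966
x = r cos θ + √(L² − h²) = 29.630650 + 217.706574 = 247.337225

247.3372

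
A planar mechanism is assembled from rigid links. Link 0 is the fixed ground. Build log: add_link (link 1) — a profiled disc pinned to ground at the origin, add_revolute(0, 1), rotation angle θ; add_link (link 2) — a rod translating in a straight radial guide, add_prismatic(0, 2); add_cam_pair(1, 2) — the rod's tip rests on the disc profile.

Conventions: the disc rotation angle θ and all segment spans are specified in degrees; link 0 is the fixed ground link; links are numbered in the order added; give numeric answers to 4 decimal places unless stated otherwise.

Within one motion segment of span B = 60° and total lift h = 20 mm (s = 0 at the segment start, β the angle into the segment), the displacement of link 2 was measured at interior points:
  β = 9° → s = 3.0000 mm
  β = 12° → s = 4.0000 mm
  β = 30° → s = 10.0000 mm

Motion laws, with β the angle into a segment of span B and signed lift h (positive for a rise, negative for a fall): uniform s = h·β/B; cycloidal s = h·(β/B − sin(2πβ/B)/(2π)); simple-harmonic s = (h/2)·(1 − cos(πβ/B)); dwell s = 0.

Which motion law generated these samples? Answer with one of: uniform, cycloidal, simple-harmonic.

candidates at β/B = r: uniform s = h·r (linear in β); cycloidal s = h·(r − sin(2πr)/(2π)); simple-harmonic s = (h/2)(1 − cos(πr))
β=9°: printed 3.0000 | uniform 3.0000, cycloidal 0.4248, simple-harmonic 1.0899
β=12°: printed 4.0000 | uniform 4.0000, cycloidal 0.9727, simple-harmonic 1.9098
β=30°: printed 10.0000 | uniform 10.0000, cycloidal 10.0000, simple-harmonic 10.0000
only one law matches every sample → uniform

uniform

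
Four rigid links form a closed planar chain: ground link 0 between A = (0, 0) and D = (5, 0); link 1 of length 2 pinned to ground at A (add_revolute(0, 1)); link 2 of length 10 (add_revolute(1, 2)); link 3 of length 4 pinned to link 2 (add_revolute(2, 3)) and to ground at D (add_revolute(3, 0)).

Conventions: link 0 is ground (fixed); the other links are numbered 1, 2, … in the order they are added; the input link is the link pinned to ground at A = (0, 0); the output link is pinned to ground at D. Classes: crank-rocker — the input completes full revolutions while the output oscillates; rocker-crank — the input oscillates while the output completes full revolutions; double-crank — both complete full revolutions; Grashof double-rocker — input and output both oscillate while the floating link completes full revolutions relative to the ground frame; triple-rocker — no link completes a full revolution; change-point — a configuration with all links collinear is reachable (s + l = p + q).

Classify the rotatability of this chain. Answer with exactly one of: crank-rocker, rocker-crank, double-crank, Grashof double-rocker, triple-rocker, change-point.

lengths: ground=5, input=2, coupler=10, output=4
sorted: s=2 (shortest), l=10 (longest), p+q=9
s + l = 12 vs p + q = 9
s + l > p + q → non-Grashof → no link fully rotates → triple-rocker

triple-rocker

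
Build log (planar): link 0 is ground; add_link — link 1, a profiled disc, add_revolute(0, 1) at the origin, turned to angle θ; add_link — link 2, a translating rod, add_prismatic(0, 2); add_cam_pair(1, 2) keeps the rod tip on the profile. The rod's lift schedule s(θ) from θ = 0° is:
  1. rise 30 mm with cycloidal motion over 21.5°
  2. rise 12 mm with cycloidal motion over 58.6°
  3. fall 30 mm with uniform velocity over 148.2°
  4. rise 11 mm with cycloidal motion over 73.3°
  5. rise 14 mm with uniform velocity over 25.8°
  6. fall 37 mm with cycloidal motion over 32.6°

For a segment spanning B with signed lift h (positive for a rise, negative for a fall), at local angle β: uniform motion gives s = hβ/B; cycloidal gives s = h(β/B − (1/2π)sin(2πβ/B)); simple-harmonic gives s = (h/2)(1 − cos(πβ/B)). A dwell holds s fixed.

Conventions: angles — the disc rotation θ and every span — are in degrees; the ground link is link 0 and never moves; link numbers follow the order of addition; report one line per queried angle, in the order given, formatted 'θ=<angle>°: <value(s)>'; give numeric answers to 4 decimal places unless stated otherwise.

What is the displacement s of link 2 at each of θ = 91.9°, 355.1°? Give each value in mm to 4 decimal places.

seg 1 [0°–21.5°] cycloidal, h=30: full span → s += 30 → s = 30.0000
seg 2 [21.5°–80.1°] cycloidal, h=12: full span → s += 12 → s = 42.0000
seg 3 [80.1°–228.3°] uniform, h=-30: θ=91.9° here. β=11.8, B=148.2. -30·11.8/148.2 = -2.3887 → s = 39.6113
seg 3 [80.1°–228.3°] uniform, h=-30: full span → s += -30 → s = 12.0000
seg 4 [228.3°–301.6°] cycloidal, h=11: full span → s += 11 → s = 23.0000
seg 5 [301.6°–327.4°] uniform, h=14: full span → s += 14 → s = 37.0000
seg 6 [327.4°–360°] cycloidal, h=-37: θ=355.1° here. β=27.7, B=32.6. -37·(0.8497 − sin(2π·0.8497)/(2π)) = -36.2094 → s = 0.7906

θ=91.9°: 39.6113
θ=355.1°: 0.7906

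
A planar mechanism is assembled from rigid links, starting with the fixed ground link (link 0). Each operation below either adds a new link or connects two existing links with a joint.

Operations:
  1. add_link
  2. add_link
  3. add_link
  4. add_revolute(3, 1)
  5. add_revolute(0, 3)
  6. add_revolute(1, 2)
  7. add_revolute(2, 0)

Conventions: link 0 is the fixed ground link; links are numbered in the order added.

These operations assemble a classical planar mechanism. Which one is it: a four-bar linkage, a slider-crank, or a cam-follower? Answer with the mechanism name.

links: 4 (incl. ground); joints: 4 revolute, 0 prismatic, 0 higher (cam) pair, forming one closed loop
4 links in a single 4R loop → four-bar linkage

four-bar linkage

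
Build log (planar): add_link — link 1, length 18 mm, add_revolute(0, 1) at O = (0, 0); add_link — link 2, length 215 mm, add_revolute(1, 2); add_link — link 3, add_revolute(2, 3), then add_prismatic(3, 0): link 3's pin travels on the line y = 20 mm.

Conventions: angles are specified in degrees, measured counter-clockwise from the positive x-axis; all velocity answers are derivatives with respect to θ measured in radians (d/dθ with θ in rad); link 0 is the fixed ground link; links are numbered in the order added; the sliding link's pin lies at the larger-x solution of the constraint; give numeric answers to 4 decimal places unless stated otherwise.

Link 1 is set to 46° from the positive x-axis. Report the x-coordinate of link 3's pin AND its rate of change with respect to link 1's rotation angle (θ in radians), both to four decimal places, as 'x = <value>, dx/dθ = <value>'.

geometry: r = 18 mm, L = 215 mm, e = 20 mm
crank pin P = (r cos θ, r sin θ) = (12.503851, 12.948116)
h = r sin θ − e = 12.948116 − 20 = -7.051884
x = r cos θ + √(L² − h²) = 12.503851 + 214.884320 = 227.388171
dx/dθ = −r sin θ − h·r cos θ/√(L² − h²) (θ in radians; h = -7.051884) = -12.537776

x = 227.3882, dx/dθ = -12.5378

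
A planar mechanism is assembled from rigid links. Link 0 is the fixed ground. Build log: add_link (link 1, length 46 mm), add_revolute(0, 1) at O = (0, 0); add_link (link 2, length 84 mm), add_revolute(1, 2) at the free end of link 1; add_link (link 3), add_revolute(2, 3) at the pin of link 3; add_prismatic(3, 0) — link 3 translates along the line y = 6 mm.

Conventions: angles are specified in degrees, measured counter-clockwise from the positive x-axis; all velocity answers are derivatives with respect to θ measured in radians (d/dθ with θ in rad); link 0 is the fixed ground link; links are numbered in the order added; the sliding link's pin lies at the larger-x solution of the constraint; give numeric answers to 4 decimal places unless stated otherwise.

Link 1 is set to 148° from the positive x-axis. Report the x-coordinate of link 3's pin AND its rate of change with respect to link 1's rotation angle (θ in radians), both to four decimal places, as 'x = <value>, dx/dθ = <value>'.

geometry: r = 46 mm, L = 84 mm, e = 6 mm
crank pin P = (r cos θ, r sin θ) = (-39.010212, 24.376286)
h = r sin θ − e = 24.376286 − 6 = 18.376286
x = r cos θ + √(L² − h²) = -39.010212 + 81.965310 = 42.955098
dx/dθ = −r sin θ − h·r cos θ/√(L² − h²) (θ in radians; h = 18.376286) = -15.630357

x = 42.9551, dx/dθ = -15.6304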